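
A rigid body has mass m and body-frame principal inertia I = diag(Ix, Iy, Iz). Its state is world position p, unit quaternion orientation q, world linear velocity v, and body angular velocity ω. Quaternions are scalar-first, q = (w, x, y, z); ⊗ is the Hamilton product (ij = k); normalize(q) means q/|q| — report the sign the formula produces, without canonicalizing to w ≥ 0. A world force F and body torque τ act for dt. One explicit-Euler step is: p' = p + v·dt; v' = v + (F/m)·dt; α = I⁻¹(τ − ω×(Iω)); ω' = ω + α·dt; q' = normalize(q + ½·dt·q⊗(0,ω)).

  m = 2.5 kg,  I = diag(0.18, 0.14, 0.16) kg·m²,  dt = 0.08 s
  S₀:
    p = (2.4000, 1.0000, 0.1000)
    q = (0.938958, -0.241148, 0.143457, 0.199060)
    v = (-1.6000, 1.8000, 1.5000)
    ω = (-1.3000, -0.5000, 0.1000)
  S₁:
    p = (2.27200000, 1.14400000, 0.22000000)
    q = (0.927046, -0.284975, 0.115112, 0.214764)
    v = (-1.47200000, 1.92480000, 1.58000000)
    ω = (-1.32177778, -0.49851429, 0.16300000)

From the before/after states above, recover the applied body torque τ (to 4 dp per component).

ω₁ − ω₀ = (-0.02177778, 0.00148571, 0.06300000)
I·α + gyro = (-0.0500, 0.0000, 0.1000)

τ = (-0.0500, 0.0000, 0.1000)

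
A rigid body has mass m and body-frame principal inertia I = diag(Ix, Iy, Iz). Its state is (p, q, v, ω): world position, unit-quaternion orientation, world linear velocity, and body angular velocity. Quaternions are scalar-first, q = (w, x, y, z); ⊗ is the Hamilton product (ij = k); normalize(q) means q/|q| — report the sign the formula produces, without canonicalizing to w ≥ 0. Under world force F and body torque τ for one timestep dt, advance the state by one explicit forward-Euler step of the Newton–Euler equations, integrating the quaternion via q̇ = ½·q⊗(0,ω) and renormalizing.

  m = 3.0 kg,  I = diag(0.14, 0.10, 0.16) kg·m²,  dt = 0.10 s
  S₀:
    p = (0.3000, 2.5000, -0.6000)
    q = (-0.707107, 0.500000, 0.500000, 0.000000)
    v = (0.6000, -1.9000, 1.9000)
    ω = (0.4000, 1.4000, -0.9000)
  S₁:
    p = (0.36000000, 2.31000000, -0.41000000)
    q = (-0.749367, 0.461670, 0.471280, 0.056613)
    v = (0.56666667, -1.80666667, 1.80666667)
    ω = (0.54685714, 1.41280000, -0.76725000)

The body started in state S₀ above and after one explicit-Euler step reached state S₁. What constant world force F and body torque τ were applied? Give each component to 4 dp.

F = (-1.0000, 2.8000, -2.8000)
τ = (0.1300, 0.0200, 0.1900)

Δω = ω₁−ω₀ = (0.14685714, 0.01280000, 0.13275000)
ω₀×(Iω₀) = (-0.0756, 0.0072, -0.0224)
applied torque τ = (0.1300, 0.0200, 0.1900)
velocity change Δv = (-0.03333333, 0.09333333, -0.09333333)
applied force F = (-1.0000, 2.8000, -2.8000)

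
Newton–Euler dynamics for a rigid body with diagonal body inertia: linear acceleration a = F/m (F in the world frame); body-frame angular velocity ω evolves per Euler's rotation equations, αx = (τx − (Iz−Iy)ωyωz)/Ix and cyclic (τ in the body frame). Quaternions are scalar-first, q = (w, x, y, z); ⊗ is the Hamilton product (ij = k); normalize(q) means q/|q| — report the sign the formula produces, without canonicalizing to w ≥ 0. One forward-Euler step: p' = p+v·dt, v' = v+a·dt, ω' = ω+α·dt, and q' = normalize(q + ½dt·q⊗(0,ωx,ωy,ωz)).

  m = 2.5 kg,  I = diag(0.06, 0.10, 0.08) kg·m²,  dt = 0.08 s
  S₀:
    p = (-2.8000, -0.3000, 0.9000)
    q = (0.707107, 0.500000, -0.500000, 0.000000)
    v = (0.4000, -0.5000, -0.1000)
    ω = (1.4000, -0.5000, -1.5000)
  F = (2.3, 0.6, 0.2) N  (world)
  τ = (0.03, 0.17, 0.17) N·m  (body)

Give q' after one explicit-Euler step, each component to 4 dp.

q' = (0.6667, 0.5676, -0.4824, -0.0243)

q⊗(0,ω) = (-0.9500000, 1.7399498, 0.3964465, -0.6106605)
q + ½dt·q⊗(0,ω), renormalized = (0.6667, 0.5676, -0.4824, -0.0243)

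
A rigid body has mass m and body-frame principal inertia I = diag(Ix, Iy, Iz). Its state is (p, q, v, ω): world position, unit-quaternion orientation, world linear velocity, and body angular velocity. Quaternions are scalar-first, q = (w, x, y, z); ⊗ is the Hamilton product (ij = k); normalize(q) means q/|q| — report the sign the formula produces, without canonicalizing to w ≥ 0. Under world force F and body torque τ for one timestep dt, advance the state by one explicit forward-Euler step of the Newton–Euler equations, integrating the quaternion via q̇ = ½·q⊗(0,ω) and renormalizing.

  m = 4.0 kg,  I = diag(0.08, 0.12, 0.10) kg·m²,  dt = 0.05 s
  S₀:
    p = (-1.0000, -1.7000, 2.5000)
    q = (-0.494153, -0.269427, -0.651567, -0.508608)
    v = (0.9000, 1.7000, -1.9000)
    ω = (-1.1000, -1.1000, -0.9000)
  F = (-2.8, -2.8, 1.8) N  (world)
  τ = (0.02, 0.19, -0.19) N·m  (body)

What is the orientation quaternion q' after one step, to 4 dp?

Hamilton product q⊗(0,ω) = (-1.4708406, 0.5705098, 0.8605528, 0.0243837)
q' = normalize(q + ½dt·q⊗(0,ω)) = (-0.5304, -0.2549, -0.6294, -0.5075)

q' = (-0.5304, -0.2549, -0.6294, -0.5075)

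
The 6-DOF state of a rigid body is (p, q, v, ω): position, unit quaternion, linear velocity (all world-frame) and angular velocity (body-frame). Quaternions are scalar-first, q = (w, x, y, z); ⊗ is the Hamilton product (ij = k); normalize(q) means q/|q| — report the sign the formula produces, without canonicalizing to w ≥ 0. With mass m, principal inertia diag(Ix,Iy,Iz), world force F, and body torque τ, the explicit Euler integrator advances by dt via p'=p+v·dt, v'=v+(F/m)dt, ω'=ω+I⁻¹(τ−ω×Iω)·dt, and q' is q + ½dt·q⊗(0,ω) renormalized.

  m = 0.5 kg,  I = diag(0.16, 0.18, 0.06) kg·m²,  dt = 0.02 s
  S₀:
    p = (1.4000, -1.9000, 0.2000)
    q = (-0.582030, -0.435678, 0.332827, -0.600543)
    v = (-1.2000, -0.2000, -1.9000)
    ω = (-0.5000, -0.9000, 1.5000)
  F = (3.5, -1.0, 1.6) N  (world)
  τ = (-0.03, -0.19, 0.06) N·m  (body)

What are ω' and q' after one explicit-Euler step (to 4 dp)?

ω' = (-0.5240, -0.9128, 1.5170)
q' = (-0.5721, -0.4331, 0.3475, -0.6036)

ω×(Iω) gyroscopic = (0.1620, -0.0750, 0.0090)
α = I⁻¹(τ − ω×Iω) = (-1.2000, -0.6389, 0.8500)
ω' = ω + α·dt = (-0.5240, -0.9128, 1.5170)
Hamilton product q⊗(0,ω) = (0.9825198, 0.2497668, 1.4776155, -0.3145213)
q' = normalize(q + ½dt·q⊗(0,ω)) = (-0.5721, -0.4331, 0.3475, -0.6036)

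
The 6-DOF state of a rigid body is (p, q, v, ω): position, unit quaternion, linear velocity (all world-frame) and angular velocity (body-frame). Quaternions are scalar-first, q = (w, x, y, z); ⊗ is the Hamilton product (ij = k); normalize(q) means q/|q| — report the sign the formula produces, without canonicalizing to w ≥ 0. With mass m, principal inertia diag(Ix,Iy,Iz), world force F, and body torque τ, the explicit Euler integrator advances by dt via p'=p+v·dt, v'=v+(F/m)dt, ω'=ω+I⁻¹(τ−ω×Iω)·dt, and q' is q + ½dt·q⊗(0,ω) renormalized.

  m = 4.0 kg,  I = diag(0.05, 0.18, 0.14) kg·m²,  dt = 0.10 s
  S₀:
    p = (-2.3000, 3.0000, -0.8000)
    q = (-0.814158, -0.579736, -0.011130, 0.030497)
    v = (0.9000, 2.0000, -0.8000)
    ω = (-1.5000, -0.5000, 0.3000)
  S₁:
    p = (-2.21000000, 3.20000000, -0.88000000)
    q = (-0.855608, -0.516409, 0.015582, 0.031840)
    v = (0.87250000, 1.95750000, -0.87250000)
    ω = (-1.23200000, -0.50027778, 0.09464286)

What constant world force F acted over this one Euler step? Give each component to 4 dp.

F = (-1.1000, -1.7000, -2.9000)

velocity change Δv = (-0.02750000, -0.04250000, -0.07250000)
applied force F = (-1.1000, -1.7000, -2.9000)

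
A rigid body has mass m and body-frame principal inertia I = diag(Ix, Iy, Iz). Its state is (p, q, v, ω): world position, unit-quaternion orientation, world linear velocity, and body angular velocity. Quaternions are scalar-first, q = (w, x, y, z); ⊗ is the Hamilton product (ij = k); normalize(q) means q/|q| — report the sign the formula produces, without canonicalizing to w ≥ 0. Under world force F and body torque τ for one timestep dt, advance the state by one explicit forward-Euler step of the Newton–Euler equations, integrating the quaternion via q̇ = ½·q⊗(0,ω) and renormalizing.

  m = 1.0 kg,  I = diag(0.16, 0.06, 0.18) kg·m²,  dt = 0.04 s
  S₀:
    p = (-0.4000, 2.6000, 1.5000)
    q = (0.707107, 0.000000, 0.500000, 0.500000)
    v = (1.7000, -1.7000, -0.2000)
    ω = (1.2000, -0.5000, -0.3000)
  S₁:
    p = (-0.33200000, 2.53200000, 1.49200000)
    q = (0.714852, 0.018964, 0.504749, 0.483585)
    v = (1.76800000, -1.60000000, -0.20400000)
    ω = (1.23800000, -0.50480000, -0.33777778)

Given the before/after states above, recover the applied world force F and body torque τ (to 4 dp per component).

rate change Δω = (0.03800000, -0.00480000, -0.03777778)
ω₀×(Iω₀) = (0.0180, 0.0072, 0.0600)
I·α + gyro = (0.1700, 0.0000, -0.1100)
v₁ − v₀ = (0.06800000, 0.10000000, -0.00400000)
F = m·Δv/dt = (1.7000, 2.5000, -0.1000)

F = (1.7000, 2.5000, -0.1000)
τ = (0.1700, 0.0000, -0.1100)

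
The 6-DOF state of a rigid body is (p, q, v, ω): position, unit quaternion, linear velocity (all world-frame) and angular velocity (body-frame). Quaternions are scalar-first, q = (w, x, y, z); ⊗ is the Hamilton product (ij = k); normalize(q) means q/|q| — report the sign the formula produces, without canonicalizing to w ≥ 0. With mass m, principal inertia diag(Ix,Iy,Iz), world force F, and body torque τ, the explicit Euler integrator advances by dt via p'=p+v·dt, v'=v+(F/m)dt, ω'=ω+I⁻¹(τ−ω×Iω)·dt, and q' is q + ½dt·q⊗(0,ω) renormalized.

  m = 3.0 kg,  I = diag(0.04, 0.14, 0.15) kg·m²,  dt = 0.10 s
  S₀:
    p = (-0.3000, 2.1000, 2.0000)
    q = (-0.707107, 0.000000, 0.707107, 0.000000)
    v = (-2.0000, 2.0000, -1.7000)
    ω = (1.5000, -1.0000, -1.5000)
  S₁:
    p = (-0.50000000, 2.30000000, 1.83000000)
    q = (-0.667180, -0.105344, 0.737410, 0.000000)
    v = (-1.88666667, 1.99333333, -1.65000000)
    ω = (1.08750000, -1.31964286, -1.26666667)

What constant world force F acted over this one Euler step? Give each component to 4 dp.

velocity change Δv = (0.11333333, -0.00666667, 0.05000000)
applied force F = (3.4000, -0.2000, 1.5000)

F = (3.4000, -0.2000, 1.5000)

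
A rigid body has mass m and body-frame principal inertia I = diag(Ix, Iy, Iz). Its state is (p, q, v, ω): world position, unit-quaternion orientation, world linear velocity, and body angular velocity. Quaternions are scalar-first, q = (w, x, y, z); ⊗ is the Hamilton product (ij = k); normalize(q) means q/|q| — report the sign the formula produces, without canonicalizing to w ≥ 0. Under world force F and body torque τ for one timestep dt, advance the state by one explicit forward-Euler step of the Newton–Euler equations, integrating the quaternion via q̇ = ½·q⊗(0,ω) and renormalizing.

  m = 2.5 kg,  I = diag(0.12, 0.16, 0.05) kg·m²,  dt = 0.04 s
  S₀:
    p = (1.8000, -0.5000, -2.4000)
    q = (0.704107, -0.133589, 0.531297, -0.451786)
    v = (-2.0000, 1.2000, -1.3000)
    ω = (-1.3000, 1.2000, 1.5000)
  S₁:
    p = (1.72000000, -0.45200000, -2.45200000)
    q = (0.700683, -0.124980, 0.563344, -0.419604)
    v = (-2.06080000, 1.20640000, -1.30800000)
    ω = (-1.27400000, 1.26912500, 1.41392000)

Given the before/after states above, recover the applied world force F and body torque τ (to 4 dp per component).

F = (-3.8000, 0.4000, -0.5000)
τ = (-0.1200, 0.1400, -0.1700)

velocity change Δv = (-0.06080000, 0.00640000, -0.00800000)
applied force F = (-3.8000, 0.4000, -0.5000)
ω₁ − ω₀ = (0.02600000, 0.06912500, -0.08608000)
ω₀×(Iω₀) = (-0.1980, -0.1365, -0.0624)
τ = I·(Δω/dt) + ω₀×(Iω₀) = (-0.1200, 0.1400, -0.1700)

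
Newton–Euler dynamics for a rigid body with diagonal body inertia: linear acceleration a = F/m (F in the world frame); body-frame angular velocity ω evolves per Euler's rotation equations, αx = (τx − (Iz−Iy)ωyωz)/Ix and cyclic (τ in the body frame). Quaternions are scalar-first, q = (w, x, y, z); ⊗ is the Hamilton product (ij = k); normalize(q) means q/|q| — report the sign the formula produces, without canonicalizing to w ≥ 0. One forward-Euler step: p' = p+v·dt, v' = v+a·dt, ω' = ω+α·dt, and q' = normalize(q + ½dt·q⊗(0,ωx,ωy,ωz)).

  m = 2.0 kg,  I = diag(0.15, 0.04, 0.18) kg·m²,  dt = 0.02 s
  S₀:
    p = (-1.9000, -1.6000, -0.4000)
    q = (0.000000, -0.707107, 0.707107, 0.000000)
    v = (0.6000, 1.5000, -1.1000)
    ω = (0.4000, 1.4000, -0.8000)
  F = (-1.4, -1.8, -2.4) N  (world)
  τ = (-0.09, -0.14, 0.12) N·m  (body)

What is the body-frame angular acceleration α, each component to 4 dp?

α = (0.4453, -3.7400, 1.0089)

gyro term ω×Iω = (-0.1568, 0.0096, -0.0616)
(τ − ω×Iω)/I = (0.4453, -3.7400, 1.0089)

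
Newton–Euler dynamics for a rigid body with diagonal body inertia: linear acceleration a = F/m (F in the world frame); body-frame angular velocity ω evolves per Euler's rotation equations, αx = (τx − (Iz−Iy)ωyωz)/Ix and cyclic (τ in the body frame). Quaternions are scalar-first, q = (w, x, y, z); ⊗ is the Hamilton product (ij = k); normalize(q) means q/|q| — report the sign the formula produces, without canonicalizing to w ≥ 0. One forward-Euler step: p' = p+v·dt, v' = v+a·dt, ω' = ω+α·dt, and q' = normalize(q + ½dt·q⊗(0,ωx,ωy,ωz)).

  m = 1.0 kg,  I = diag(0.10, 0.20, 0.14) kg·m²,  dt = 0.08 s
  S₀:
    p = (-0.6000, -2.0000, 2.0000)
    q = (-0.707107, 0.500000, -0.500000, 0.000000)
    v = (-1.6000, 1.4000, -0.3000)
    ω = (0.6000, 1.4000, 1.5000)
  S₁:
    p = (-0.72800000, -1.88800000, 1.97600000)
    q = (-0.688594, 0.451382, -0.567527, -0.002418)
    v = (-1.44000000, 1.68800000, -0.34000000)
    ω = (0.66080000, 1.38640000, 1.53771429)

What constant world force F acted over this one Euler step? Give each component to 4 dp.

F = (2.0000, 3.6000, -0.5000)

velocity change Δv = (0.16000000, 0.28800000, -0.04000000)
F = m·Δv/dt = (2.0000, 3.6000, -0.5000)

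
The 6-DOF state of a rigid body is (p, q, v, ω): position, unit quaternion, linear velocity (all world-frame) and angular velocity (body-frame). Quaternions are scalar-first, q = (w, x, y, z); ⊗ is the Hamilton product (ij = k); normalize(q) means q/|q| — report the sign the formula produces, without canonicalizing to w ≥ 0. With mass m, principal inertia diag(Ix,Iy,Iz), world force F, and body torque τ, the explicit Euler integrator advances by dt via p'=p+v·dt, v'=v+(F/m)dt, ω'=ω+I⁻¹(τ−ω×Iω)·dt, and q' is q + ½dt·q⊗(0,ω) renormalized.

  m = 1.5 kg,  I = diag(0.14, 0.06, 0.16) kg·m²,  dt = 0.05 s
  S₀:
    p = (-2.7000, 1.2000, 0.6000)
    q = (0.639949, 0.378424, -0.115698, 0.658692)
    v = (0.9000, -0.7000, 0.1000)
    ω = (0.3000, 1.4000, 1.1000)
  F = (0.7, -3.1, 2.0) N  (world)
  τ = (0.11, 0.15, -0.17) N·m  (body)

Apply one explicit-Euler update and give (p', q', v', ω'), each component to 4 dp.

angular accel α = (-0.3143, 2.6100, -0.8525)
ω' = ω + α·dt = (0.2843, 1.5305, 1.0574)
Hamilton product q⊗(0,ω) = (-0.6761112, -0.8574519, 0.6772698, 1.2684469)
q + ½dt·q⊗(0,ω), renormalized = (0.6224, 0.3566, -0.0987, 0.6897)
linear accel F/m = (0.4667, -2.0667, 1.3333)
p' = p + v·dt = (-2.6550, 1.1650, 0.6050)
new velocity v' = (0.9233, -0.8033, 0.1667)

p' = (-2.6550, 1.1650, 0.6050)
q' = (0.6224, 0.3566, -0.0987, 0.6897)
v' = (0.9233, -0.8033, 0.1667)
ω' = (0.2843, 1.5305, 1.0574)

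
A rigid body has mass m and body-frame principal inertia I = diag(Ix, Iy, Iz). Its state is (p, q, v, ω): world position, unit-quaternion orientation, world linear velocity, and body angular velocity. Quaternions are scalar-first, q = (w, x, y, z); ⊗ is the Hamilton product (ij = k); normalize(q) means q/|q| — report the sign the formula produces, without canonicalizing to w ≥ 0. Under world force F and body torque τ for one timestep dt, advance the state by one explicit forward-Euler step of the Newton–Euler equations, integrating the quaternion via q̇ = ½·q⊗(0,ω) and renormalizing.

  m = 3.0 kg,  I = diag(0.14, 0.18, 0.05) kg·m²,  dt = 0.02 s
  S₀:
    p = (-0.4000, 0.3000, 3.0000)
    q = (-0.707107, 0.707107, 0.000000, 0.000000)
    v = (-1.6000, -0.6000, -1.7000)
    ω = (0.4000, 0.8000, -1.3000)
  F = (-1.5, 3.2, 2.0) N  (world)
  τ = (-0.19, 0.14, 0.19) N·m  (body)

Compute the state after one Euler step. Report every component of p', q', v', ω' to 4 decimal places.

gyro term ω×Iω = (0.1352, -0.0468, 0.0128)
α = I⁻¹(τ − ω×Iω) = (-2.3229, 1.0378, 3.5440)
ω + α·dt = (0.3535, 0.8208, -1.2291)
Hamilton product q⊗(0,ω) = (-0.2828428, -0.2828428, 0.3535535, 1.4849247)
q + ½dt·q⊗(0,ω), renormalized = (-0.7098, 0.7042, 0.0035, 0.0148)
p' = p + v·dt = (-0.4320, 0.2880, 2.9660)
new velocity v' = (-1.6100, -0.5787, -1.6867)

p' = (-0.4320, 0.2880, 2.9660)
q' = (-0.7098, 0.7042, 0.0035, 0.0148)
v' = (-1.6100, -0.5787, -1.6867)
ω' = (0.3535, 0.8208, -1.2291)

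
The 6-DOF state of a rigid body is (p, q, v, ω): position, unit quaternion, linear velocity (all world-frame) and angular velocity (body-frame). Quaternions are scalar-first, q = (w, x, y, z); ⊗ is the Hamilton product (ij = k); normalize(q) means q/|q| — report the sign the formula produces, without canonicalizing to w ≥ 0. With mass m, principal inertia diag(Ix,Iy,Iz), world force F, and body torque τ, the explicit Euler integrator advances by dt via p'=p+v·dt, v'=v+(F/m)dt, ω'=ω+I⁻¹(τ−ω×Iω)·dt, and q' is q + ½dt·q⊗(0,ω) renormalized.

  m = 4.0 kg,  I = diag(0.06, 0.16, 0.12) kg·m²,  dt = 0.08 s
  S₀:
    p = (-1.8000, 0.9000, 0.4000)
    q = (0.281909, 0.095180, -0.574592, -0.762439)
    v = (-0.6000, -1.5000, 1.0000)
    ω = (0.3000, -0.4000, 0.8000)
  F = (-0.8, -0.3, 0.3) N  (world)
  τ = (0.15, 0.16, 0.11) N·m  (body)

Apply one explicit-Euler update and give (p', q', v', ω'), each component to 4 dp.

p' = (-1.8480, 0.7800, 0.4800)
q' = (0.2958, 0.0679, -0.5909, -0.7475)
v' = (-0.6160, -1.5060, 1.0060)
ω' = (0.4829, -0.3128, 0.8813)

a = F/m = (-0.2000, -0.0750, 0.0750)
p + v·dt = (-1.8480, 0.7800, 0.4800)
new velocity v' = (-0.6160, -1.5060, 1.0060)
precession coupling ω×(Iω) = (0.0128, -0.0144, -0.0120)
α = I⁻¹(τ − ω×Iω) = (2.2867, 1.0900, 1.0167)
ω + α·dt = (0.4829, -0.3128, 0.8813)
2q̇ = q⊗(0,ω) = (0.3515604, -0.6800765, -0.4176393, 0.3598328)
q' = normalize(q + ½dt·q⊗(0,ω)) = (0.2958, 0.0679, -0.5909, -0.7475)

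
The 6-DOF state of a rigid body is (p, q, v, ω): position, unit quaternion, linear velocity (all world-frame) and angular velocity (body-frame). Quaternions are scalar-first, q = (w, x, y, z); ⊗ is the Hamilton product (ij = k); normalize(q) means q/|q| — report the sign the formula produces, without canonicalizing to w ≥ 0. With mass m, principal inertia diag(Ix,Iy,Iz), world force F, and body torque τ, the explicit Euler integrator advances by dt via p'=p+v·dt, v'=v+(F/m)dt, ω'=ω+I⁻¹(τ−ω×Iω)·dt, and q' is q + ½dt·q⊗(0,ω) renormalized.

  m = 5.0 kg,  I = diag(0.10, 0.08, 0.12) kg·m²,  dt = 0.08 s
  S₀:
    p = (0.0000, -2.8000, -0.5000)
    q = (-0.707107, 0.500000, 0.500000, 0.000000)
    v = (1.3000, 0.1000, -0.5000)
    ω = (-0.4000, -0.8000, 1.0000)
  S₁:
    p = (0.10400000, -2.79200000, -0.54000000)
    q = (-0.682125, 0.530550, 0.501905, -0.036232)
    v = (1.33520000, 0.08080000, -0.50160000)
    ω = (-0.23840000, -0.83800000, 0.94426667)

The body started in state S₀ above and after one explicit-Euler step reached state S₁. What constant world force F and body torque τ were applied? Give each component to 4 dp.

Δv = v₁−v₀ = (0.03520000, -0.01920000, -0.00160000)
applied force F = (2.2000, -1.2000, -0.1000)
rate change Δω = (0.16160000, -0.03800000, -0.05573333)
gyro term ω₀×Iω₀ = (-0.0320, 0.0080, -0.0064)
τ = I·(Δω/dt) + ω₀×(Iω₀) = (0.1700, -0.0300, -0.0900)

F = (2.2000, -1.2000, -0.1000)
τ = (0.1700, -0.0300, -0.0900)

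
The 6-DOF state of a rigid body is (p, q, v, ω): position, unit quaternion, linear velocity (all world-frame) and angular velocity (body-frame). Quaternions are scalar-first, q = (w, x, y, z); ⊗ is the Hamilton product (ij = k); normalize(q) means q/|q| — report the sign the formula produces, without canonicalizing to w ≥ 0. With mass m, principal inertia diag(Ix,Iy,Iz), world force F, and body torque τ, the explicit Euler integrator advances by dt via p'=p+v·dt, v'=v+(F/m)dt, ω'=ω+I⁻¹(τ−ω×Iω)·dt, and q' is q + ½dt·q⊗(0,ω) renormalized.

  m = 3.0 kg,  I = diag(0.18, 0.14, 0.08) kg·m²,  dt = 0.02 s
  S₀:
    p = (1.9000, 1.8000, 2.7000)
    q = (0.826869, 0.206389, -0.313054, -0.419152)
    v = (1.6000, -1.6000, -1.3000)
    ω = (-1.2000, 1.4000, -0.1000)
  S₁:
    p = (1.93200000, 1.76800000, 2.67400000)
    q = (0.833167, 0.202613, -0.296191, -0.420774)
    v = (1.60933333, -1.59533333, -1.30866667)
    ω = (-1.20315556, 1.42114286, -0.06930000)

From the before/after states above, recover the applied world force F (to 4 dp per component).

Δv = v₁−v₀ = (0.00933333, 0.00466667, -0.00866667)
F = m·Δv/dt = (1.4000, 0.7000, -1.3000)

F = (1.4000, 0.7000, -1.3000)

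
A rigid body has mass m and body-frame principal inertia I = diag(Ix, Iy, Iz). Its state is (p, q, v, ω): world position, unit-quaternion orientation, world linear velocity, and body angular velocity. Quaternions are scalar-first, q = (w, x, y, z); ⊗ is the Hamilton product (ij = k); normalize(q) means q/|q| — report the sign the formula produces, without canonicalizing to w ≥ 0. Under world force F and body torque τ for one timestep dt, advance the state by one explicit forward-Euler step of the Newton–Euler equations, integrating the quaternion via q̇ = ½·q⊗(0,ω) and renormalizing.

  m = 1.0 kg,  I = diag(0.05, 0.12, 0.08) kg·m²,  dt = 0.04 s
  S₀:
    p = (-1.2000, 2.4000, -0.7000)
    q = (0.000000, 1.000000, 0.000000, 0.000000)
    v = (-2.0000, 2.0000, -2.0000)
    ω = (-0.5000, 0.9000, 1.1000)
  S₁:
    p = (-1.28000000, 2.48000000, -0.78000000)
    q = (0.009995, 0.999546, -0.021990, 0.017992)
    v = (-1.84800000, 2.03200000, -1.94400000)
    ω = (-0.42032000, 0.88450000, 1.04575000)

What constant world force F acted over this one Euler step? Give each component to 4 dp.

F = (3.8000, 0.8000, 1.4000)

Δv = v₁−v₀ = (0.15200000, 0.03200000, 0.05600000)
F = m·Δv/dt = (3.8000, 0.8000, 1.4000)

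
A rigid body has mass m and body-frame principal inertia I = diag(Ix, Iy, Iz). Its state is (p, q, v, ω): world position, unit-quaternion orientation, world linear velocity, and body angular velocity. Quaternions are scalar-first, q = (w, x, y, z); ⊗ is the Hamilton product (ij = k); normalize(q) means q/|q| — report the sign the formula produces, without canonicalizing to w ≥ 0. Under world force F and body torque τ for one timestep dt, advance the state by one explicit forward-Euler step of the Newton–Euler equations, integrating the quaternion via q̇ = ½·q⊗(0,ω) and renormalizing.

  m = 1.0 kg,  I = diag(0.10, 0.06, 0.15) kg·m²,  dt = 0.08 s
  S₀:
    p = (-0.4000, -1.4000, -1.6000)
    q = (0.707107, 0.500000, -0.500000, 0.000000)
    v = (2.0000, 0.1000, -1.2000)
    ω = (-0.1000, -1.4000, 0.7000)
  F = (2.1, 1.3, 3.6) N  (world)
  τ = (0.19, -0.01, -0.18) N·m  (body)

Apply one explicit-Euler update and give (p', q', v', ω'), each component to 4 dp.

p' = (-0.2400, -1.3920, -1.6960)
q' = (0.6798, 0.4822, -0.5525, -0.0102)
v' = (2.1680, 0.2040, -0.9120)
ω' = (0.1226, -1.4180, 0.6070)

gyro term ω×Iω = (-0.0882, 0.0035, -0.0056)
α = I⁻¹(τ − ω×Iω) = (2.7820, -0.2250, -1.1627)
ω + α·dt = (0.1226, -1.4180, 0.6070)
Hamilton product q⊗(0,ω) = (-0.6500000, -0.4207107, -1.3399498, -0.2550251)
q + ½dt·q⊗(0,ω), renormalized = (0.6798, 0.4822, -0.5525, -0.0102)
p + v·dt = (-0.2400, -1.3920, -1.6960)
v + (F/m)dt = (2.1680, 0.2040, -0.9120)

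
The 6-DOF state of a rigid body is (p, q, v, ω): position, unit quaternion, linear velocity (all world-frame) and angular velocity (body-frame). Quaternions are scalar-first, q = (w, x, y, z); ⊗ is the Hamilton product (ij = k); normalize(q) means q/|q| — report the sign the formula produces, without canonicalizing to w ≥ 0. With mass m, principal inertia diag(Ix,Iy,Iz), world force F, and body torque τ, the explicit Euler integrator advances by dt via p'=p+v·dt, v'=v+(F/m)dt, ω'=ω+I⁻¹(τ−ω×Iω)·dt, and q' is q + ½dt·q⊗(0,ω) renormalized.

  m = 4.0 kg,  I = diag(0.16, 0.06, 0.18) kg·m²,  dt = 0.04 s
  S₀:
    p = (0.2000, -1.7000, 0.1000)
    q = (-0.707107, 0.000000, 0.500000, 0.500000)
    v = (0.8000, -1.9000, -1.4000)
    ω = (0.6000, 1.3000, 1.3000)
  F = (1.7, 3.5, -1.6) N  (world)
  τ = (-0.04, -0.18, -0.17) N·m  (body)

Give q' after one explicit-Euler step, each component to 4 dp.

q⊗(0,ω) = (-1.3000000, -0.4242642, -0.6192391, -1.2192391)
updated quaternion q' = (-0.7326, -0.0085, 0.4873, 0.4753)

q' = (-0.7326, -0.0085, 0.4873, 0.4753)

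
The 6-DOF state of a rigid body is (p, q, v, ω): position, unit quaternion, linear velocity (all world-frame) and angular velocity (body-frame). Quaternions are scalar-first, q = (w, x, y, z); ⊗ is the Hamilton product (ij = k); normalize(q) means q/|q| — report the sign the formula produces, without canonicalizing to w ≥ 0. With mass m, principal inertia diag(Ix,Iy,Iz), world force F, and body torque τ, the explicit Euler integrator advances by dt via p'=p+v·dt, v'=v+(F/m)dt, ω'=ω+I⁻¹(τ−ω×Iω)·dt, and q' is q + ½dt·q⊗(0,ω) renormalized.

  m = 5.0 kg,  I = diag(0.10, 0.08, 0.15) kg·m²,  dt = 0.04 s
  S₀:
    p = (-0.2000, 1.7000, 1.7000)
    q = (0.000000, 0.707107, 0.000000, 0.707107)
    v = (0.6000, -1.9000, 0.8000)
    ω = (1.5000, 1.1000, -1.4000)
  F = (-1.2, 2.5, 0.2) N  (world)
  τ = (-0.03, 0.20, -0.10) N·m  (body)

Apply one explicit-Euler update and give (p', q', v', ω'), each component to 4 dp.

a = F/m = (-0.2400, 0.5000, 0.0400)
p' = p + v·dt = (-0.1760, 1.6240, 1.7320)
new velocity v' = (0.5904, -1.8800, 0.8016)
(τ − ω×Iω)/I = (0.7780, 1.1875, -0.4467)
new body rate ω' = (1.5311, 1.1475, -1.4179)
Hamilton product q⊗(0,ω) = (-0.0707107, -0.7778177, 2.0506103, 0.7778177)
q' = normalize(q + ½dt·q⊗(0,ω)) = (-0.0014, 0.6908, 0.0410, 0.7219)

p' = (-0.1760, 1.6240, 1.7320)
q' = (-0.0014, 0.6908, 0.0410, 0.7219)
v' = (0.5904, -1.8800, 0.8016)
ω' = (1.5311, 1.1475, -1.4179)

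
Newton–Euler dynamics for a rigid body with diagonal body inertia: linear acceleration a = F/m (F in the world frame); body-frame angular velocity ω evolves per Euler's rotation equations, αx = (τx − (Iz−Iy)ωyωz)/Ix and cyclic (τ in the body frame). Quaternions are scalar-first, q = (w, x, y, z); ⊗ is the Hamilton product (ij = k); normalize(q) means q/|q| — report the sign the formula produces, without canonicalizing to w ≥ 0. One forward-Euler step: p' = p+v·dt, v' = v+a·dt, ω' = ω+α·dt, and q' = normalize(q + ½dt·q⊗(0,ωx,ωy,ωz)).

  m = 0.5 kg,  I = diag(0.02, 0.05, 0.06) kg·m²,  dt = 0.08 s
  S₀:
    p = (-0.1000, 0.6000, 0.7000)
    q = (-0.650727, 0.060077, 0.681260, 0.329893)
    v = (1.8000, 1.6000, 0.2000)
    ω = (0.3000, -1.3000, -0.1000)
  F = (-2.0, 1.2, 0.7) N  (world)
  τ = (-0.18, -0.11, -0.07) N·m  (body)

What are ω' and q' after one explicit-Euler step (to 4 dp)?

ω' = (-0.4252, -1.4779, -0.1777)
q' = (-0.6138, 0.0666, 0.7183, 0.3207)

gyro term ω×Iω = (0.0013, 0.0012, -0.0117)
α = I⁻¹(τ − ω×Iω) = (-9.0650, -2.2240, -0.9717)
ω' = ω + α·dt = (-0.4252, -1.4779, -0.1777)
q⊗(0,ω) = (0.9006042, 0.1655168, 0.9509207, -0.2174054)
updated quaternion q' = (-0.6138, 0.0666, 0.7183, 0.3207)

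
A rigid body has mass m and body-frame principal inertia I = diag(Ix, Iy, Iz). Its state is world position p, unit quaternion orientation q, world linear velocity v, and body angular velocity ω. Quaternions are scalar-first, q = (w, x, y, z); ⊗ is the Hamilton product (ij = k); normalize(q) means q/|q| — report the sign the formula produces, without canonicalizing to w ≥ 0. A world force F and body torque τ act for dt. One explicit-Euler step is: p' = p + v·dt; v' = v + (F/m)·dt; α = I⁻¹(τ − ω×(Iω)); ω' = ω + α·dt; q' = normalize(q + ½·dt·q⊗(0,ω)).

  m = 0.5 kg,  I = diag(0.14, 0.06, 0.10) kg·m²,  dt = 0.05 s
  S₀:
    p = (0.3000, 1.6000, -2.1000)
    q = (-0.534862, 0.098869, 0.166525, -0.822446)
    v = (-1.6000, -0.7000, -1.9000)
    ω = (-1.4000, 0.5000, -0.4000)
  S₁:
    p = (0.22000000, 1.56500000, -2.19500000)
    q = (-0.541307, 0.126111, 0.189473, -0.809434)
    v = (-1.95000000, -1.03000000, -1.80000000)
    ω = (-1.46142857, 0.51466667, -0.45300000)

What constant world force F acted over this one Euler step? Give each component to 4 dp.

v₁ − v₀ = (-0.35000000, -0.33000000, 0.10000000)
F = m·Δv/dt = (-3.5000, -3.3000, 1.0000)

F = (-3.5000, -3.3000, 1.0000)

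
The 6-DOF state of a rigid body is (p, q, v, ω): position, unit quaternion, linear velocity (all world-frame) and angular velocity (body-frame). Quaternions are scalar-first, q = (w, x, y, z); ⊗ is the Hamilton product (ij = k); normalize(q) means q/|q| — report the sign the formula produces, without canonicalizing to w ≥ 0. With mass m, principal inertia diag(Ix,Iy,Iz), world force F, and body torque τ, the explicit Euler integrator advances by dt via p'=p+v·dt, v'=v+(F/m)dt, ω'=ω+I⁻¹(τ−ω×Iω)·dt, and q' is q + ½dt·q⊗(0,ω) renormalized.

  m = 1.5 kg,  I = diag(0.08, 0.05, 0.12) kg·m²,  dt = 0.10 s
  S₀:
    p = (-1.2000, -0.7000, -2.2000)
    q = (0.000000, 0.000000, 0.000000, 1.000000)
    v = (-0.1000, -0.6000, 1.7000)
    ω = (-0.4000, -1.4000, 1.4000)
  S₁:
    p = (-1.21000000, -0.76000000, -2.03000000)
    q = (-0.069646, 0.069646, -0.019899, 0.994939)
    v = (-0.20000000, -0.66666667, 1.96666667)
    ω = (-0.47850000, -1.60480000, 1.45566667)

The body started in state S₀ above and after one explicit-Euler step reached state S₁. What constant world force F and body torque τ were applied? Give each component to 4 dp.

F = (-1.5000, -1.0000, 4.0000)
τ = (-0.2000, -0.0800, 0.0500)

v₁ − v₀ = (-0.10000000, -0.06666667, 0.26666667)
applied force F = (-1.5000, -1.0000, 4.0000)
ω₁ − ω₀ = (-0.07850000, -0.20480000, 0.05566667)
ω₀×(Iω₀) = (-0.1372, 0.0224, -0.0168)
applied torque τ = (-0.2000, -0.0800, 0.0500)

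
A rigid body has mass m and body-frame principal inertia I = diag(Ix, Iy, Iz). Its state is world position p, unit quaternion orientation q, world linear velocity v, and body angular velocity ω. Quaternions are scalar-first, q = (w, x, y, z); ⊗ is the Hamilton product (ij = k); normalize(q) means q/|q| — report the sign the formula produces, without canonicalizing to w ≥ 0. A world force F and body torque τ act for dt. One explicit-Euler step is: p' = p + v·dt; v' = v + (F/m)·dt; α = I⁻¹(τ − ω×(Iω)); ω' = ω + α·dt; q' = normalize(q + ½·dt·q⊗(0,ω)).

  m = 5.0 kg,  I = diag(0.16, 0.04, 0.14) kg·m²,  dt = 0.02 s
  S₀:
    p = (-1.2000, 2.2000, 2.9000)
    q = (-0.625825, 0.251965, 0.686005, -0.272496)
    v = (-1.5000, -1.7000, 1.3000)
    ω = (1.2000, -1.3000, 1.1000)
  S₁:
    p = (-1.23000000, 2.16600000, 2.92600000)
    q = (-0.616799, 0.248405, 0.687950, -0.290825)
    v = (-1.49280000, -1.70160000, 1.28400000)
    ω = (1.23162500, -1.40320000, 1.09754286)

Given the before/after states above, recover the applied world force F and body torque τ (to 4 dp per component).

F = (1.8000, -0.4000, -4.0000)
τ = (0.1100, -0.1800, 0.1700)

ω₁ − ω₀ = (0.03162500, -0.10320000, -0.00245714)
τ = I·(Δω/dt) + ω₀×(Iω₀) = (0.1100, -0.1800, 0.1700)
Δv = v₁−v₀ = (0.00720000, -0.00160000, -0.01600000)
applied force F = (1.8000, -0.4000, -4.0000)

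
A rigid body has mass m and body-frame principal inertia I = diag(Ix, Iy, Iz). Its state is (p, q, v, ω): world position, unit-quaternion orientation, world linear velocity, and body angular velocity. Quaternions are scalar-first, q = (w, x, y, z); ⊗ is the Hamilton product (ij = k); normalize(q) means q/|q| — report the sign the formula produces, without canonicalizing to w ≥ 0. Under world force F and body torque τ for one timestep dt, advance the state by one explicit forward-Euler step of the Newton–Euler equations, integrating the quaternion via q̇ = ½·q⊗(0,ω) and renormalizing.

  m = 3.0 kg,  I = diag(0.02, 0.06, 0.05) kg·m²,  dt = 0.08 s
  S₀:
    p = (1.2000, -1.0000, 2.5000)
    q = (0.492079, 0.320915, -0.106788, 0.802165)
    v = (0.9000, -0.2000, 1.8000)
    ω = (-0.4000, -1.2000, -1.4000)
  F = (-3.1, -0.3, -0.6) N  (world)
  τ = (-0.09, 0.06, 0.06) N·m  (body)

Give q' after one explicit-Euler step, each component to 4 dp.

q⊗(0,ω) = (1.1232514, 0.9152696, -0.4620798, -1.1167238)
q' = normalize(q + ½dt·q⊗(0,ω)) = (0.5355, 0.3565, -0.1249, 0.7553)

q' = (0.5355, 0.3565, -0.1249, 0.7553)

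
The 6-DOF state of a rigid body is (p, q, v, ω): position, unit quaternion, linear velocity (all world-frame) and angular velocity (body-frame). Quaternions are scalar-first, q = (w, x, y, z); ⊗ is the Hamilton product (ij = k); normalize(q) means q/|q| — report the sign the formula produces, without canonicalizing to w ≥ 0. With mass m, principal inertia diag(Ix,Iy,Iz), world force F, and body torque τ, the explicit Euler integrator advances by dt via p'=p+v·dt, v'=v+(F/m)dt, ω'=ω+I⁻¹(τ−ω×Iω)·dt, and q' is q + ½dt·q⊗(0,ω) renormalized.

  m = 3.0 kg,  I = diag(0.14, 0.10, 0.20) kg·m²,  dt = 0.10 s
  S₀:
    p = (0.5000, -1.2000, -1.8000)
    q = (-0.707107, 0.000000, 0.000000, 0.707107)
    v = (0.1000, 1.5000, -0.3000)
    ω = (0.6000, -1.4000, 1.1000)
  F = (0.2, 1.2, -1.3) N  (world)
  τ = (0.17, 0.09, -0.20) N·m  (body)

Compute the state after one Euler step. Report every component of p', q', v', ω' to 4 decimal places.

new position p' = (0.5100, -1.0500, -1.8300)
v + (F/m)dt = (0.1067, 1.5400, -0.3433)
precession coupling ω×(Iω) = (-0.1540, -0.0396, 0.0336)
angular accel α = (2.3143, 1.2960, -1.1680)
new body rate ω' = (0.8314, -1.2704, 0.9832)
2q̇ = q⊗(0,ω) = (-0.7778177, 0.5656856, 1.4142140, -0.7778177)
q' = normalize(q + ½dt·q⊗(0,ω)) = (-0.7427, 0.0282, 0.0704, 0.6653)

p' = (0.5100, -1.0500, -1.8300)
q' = (-0.7427, 0.0282, 0.0704, 0.6653)
v' = (0.1067, 1.5400, -0.3433)
ω' = (0.8314, -1.2704, 0.9832)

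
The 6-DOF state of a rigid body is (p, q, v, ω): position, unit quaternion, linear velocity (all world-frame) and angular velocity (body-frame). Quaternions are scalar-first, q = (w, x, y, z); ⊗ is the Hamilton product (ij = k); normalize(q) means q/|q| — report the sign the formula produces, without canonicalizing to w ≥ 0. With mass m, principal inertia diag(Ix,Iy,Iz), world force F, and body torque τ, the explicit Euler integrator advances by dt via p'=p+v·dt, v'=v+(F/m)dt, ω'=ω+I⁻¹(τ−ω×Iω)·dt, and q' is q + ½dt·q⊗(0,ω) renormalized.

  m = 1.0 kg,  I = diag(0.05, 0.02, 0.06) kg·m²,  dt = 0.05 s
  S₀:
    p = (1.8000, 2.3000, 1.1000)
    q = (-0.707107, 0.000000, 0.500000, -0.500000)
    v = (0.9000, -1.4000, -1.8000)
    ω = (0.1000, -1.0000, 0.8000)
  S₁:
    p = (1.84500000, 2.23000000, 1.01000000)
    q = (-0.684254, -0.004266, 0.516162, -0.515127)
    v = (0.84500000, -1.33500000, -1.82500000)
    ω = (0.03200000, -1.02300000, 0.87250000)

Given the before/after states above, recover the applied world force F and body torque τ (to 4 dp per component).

v₁ − v₀ = (-0.05500000, 0.06500000, -0.02500000)
m·(v₁−v₀)/dt = (-1.1000, 1.3000, -0.5000)
rate change Δω = (-0.06800000, -0.02300000, 0.07250000)
ω₀×(Iω₀) = (-0.0320, -0.0008, 0.0030)
I·α + gyro = (-0.1000, -0.0100, 0.0900)

F = (-1.1000, 1.3000, -0.5000)
τ = (-0.1000, -0.0100, 0.0900)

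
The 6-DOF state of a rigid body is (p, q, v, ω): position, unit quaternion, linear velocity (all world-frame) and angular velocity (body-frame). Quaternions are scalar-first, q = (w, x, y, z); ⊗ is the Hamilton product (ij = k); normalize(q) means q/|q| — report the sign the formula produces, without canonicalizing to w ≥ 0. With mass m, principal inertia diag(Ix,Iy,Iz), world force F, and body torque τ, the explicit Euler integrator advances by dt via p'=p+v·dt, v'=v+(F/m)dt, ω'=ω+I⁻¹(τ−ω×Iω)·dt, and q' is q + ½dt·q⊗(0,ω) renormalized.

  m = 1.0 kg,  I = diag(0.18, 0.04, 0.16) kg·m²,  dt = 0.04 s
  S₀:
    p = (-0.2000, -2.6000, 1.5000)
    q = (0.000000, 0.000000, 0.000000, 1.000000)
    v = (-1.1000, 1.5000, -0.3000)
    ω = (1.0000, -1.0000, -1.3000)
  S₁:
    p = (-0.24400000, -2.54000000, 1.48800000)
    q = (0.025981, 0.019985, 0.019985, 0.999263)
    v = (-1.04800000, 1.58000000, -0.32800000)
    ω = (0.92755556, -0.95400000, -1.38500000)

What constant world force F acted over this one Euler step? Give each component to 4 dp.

F = (1.3000, 2.0000, -0.7000)

Δv = v₁−v₀ = (0.05200000, 0.08000000, -0.02800000)
applied force F = (1.3000, 2.0000, -0.7000)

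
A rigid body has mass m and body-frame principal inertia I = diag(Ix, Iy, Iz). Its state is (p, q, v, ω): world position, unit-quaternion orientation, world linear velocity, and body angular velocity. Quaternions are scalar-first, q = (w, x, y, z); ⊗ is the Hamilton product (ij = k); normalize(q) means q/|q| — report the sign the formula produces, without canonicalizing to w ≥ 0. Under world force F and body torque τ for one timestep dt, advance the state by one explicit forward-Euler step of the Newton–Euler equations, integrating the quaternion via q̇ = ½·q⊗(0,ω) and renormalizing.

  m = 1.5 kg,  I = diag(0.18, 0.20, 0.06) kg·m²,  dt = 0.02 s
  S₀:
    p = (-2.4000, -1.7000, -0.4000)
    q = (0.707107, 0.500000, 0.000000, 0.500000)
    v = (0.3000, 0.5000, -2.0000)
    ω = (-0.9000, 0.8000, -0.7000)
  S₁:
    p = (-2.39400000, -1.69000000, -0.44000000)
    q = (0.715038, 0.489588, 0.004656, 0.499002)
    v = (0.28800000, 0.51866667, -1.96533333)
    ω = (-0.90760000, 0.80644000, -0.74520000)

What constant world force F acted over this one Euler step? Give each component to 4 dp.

v₁ − v₀ = (-0.01200000, 0.01866667, 0.03466667)
applied force F = (-0.9000, 1.4000, 2.6000)

F = (-0.9000, 1.4000, 2.6000)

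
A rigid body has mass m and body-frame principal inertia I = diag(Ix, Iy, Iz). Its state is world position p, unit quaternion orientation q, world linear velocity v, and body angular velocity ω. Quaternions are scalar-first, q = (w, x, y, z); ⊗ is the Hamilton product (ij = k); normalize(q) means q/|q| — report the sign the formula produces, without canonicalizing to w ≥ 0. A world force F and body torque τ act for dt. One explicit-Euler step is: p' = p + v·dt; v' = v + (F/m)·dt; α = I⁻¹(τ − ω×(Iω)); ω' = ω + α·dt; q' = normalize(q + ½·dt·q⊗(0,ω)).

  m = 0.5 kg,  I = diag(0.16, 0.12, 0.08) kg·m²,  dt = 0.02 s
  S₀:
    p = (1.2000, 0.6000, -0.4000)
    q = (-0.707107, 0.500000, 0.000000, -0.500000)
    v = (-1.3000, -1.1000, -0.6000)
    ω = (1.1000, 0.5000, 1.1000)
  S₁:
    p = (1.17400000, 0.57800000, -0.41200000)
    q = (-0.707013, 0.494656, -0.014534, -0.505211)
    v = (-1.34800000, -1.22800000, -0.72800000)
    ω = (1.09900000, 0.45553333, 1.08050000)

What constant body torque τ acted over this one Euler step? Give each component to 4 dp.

ω₁ − ω₀ = (-0.00100000, -0.04446667, -0.01950000)
ω₀×(Iω₀) = (-0.0220, 0.0968, -0.0220)
I·α + gyro = (-0.0300, -0.1700, -0.1000)

τ = (-0.0300, -0.1700, -0.1000)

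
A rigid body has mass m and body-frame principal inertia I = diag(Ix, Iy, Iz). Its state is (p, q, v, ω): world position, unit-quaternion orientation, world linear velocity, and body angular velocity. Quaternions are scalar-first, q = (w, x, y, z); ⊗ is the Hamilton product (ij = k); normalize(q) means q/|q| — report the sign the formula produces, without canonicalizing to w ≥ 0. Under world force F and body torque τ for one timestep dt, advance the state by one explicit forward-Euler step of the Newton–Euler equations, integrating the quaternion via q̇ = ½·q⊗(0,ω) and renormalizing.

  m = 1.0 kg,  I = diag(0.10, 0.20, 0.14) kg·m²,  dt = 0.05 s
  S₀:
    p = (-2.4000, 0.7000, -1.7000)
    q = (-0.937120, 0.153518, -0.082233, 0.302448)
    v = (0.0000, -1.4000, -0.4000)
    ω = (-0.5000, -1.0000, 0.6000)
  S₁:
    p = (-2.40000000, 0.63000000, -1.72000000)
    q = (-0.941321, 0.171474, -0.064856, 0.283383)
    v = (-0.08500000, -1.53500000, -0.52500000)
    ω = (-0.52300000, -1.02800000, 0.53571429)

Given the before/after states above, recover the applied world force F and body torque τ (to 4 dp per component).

v₁ − v₀ = (-0.08500000, -0.13500000, -0.12500000)
F = m·Δv/dt = (-1.7000, -2.7000, -2.5000)
Δω = ω₁−ω₀ = (-0.02300000, -0.02800000, -0.06428571)
gyro term ω₀×Iω₀ = (0.0360, 0.0120, 0.0500)
applied torque τ = (-0.0100, -0.1000, -0.1300)

F = (-1.7000, -2.7000, -2.5000)
τ = (-0.0100, -0.1000, -0.1300)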